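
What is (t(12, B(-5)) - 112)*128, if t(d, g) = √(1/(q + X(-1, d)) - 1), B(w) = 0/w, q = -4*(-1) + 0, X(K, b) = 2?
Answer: -14336 + 64*I*√30/3 ≈ -14336.0 + 116.85*I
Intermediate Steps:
q = 4 (q = 4 + 0 = 4)
B(w) = 0
t(d, g) = I*√30/6 (t(d, g) = √(1/(4 + 2) - 1) = √(1/6 - 1) = √(⅙ - 1) = √(-⅚) = I*√30/6)
(t(12, B(-5)) - 112)*128 = (I*√30/6 - 112)*128 = (-112 + I*√30/6)*128 = -14336 + 64*I*√30/3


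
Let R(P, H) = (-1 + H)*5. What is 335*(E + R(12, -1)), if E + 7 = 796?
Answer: 260965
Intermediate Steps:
R(P, H) = -5 + 5*H
E = 789 (E = -7 + 796 = 789)
335*(E + R(12, -1)) = 335*(789 + (-5 + 5*(-1))) = 335*(789 + (-5 - 5)) = 335*(789 - 10) = 335*779 = 260965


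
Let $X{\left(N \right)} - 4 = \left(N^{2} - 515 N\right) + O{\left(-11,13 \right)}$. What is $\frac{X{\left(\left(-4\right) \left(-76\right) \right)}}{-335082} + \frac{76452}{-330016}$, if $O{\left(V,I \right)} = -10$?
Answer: $- \frac{555895333}{13822802664} \approx -0.040216$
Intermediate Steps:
$X{\left(N \right)} = -6 + N^{2} - 515 N$ ($X{\left(N \right)} = 4 - \left(10 - N^{2} + 515 N\right) = -6 + N^{2} - 515 N$)
$\frac{X{\left(\left(-4\right) \left(-76\right) \right)}}{-335082} + \frac{76452}{-330016} = \frac{-6 + \left(\left(-4\right) \left(-76\right)\right)^{2} - 515 \left(\left(-4\right) \left(-76\right)\right)}{-335082} + \frac{76452}{-330016} = \left(-6 + 304^{2} - 156560\right) \left(- \frac{1}{335082}\right) + 76452 \left(- \frac{1}{330016}\right) = \left(-6 + 92416 - 156560\right) \left(- \frac{1}{335082}\right) - \frac{19113}{82504} = \left(-64150\right) \left(- \frac{1}{335082}\right) - \frac{19113}{82504} = \frac{32075}{167541} - \frac{19113}{82504} = - \frac{555895333}{13822802664}$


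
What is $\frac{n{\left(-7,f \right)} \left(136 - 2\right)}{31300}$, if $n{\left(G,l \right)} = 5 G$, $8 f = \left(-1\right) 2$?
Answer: $- \frac{469}{3130} \approx -0.14984$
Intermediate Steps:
$f = - \frac{1}{4}$ ($f = \frac{\left(-1\right) 2}{8} = \frac{1}{8} \left(-2\right) = - \frac{1}{4} \approx -0.25$)
$\frac{n{\left(-7,f \right)} \left(136 - 2\right)}{31300} = \frac{5 \left(-7\right) \left(136 - 2\right)}{31300} = \left(-35\right) 134 \cdot \frac{1}{31300} = \left(-4690\right) \frac{1}{31300} = - \frac{469}{3130}$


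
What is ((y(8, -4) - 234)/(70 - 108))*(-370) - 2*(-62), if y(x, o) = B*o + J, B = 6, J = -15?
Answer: -48149/19 ≈ -2534.2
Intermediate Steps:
y(x, o) = -15 + 6*o (y(x, o) = 6*o - 15 = -15 + 6*o)
((y(8, -4) - 234)/(70 - 108))*(-370) - 2*(-62) = (((-15 + 6*(-4)) - 234)/(70 - 108))*(-370) - 2*(-62) = (((-15 - 24) - 234)/(-38))*(-370) + 124 = ((-39 - 234)*(-1/38))*(-370) + 124 = -273*(-1/38)*(-370) + 124 = (273/38)*(-370) + 124 = -50505/19 + 124 = -48149/19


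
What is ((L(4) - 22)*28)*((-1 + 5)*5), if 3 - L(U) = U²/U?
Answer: -12880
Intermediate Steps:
L(U) = 3 - U (L(U) = 3 - U²/U = 3 - U)
((L(4) - 22)*28)*((-1 + 5)*5) = (((3 - 1*4) - 22)*28)*((-1 + 5)*5) = (((3 - 4) - 22)*28)*(4*5) = ((-1 - 22)*28)*20 = -23*28*20 = -644*20 = -12880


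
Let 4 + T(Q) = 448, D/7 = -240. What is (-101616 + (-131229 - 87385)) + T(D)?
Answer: -319786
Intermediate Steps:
D = -1680 (D = 7*(-240) = -1680)
T(Q) = 444 (T(Q) = -4 + 448 = 444)
(-101616 + (-131229 - 87385)) + T(D) = (-101616 + (-131229 - 87385)) + 444 = (-101616 - 218614) + 444 = -320230 + 444 = -319786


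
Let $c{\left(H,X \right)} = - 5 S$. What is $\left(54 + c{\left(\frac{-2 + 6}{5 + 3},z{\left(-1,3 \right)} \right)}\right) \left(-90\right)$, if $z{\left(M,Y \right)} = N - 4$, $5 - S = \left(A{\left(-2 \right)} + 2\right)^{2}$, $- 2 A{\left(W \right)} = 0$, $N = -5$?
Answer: $-4410$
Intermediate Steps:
$A{\left(W \right)} = 0$ ($A{\left(W \right)} = \left(- \frac{1}{2}\right) 0 = 0$)
$S = 1$ ($S = 5 - \left(0 + 2\right)^{2} = 5 - 2^{2} = 5 - 4 = 1$)
$z{\left(M,Y \right)} = -9$ ($z{\left(M,Y \right)} = -5 - 4 = -9$)
$c{\left(H,X \right)} = -5$ ($c{\left(H,X \right)} = \left(-5\right) 1 = -5$)
$\left(54 + c{\left(\frac{-2 + 6}{5 + 3},z{\left(-1,3 \right)} \right)}\right) \left(-90\right) = \left(54 - 5\right) \left(-90\right) = 49 \left(-90\right) = -4410$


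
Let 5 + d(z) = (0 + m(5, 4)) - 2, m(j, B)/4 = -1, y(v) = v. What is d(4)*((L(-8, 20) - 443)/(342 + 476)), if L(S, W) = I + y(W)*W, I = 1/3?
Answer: 704/1227 ≈ 0.57376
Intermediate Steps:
I = 1/3 ≈ 0.33333
m(j, B) = -4 (m(j, B) = 4*(-1) = -4)
L(S, W) = 1/3 + W**2 (L(S, W) = 1/3 + W*W = 1/3 + W**2)
d(z) = -11 (d(z) = -5 + ((0 - 4) - 2) = -5 + (-4 - 2) = -5 - 6 = -11)
d(4)*((L(-8, 20) - 443)/(342 + 476)) = -11*((1/3 + 20**2) - 443)/(342 + 476) = -11*((1/3 + 400) - 443)/818 = -11*(1201/3 - 443)/818 = -(-1408)/(3*818) = -11*(-64/1227) = 704/1227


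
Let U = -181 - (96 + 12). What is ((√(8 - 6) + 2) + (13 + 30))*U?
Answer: -13005 - 289*√2 ≈ -13414.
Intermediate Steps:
U = -289 (U = -181 - 1*108 = -181 - 108 = -289)
((√(8 - 6) + 2) + (13 + 30))*U = ((√(8 - 6) + 2) + (13 + 30))*(-289) = ((√2 + 2) + 43)*(-289) = ((2 + √2) + 43)*(-289) = (45 + √2)*(-289) = -13005 - 289*√2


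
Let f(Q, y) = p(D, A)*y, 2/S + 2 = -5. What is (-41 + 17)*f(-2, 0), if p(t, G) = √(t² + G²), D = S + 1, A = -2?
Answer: 0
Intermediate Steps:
S = -2/7 (S = 2/(-2 - 5) = 2/(-7) = 2*(-⅐) = -2/7 ≈ -0.28571)
D = 5/7 (D = -2/7 + 1 = 5/7 ≈ 0.71429)
p(t, G) = √(G² + t²)
f(Q, y) = y*√221/7 (f(Q, y) = √((-2)² + (5/7)²)*y = √(4 + 25/49)*y = √(221/49)*y = (√221/7)*y = y*√221/7)
(-41 + 17)*f(-2, 0) = (-41 + 17)*((⅐)*0*√221) = -24*0 = 0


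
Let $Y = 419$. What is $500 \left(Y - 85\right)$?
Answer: $167000$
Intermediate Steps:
$500 \left(Y - 85\right) = 500 \left(419 - 85\right) = 500 \cdot 334 = 167000$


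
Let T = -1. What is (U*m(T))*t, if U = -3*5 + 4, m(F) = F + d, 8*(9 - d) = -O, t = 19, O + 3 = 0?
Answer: -12749/8 ≈ -1593.6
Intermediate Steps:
O = -3 (O = -3 + 0 = -3)
d = 69/8 (d = 9 - (-1)*(-3)/8 = 9 - ⅛*3 = 9 - 3/8 = 69/8 ≈ 8.6250)
m(F) = 69/8 + F (m(F) = F + 69/8 = 69/8 + F)
U = -11 (U = -15 + 4 = -11)
(U*m(T))*t = -11*(69/8 - 1)*19 = -11*61/8*19 = -671/8*19 = -12749/8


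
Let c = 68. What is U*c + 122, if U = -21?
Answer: -1306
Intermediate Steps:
U*c + 122 = -21*68 + 122 = -1428 + 122 = -1306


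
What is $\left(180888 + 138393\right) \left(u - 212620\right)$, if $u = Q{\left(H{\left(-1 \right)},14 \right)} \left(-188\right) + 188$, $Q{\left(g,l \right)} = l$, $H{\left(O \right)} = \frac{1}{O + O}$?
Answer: $-68665848984$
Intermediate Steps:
$H{\left(O \right)} = \frac{1}{2 O}$
$u = -2444$ ($u = 14 \left(-188\right) + 188 = -2632 + 188 = -2444$)
$\left(180888 + 138393\right) \left(u - 212620\right) = \left(180888 + 138393\right) \left(-2444 - 212620\right) = 319281 \left(-215064\right) = -68665848984$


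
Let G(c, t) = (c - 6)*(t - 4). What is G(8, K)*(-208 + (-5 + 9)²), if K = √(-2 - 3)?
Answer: 1536 - 384*I*√5 ≈ 1536.0 - 858.65*I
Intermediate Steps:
K = I*√5 (K = √(-5) = I*√5 ≈ 2.2361*I)
G(c, t) = (-6 + c)*(-4 + t)
G(8, K)*(-208 + (-5 + 9)²) = (24 - 6*I*√5 - 4*8 + 8*(I*√5))*(-208 + (-5 + 9)²) = (24 - 6*I*√5 - 32 + 8*I*√5)*(-208 + 4²) = (-8 + 2*I*√5)*(-208 + 16) = (-8 + 2*I*√5)*(-192) = 1536 - 384*I*√5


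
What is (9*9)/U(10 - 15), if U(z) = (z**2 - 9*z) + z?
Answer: 81/65 ≈ 1.2462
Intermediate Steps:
U(z) = z**2 - 8*z
(9*9)/U(10 - 15) = (9*9)/(((10 - 15)*(-8 + (10 - 15)))) = 81/((-5*(-8 - 5))) = 81/((-5*(-13))) = 81/65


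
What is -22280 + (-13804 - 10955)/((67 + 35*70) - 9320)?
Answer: -151546081/6803 ≈ -22276.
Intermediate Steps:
-22280 + (-13804 - 10955)/((67 + 35*70) - 9320) = -22280 - 24759/((67 + 2450) - 9320) = -22280 - 24759/(2517 - 9320) = -22280 - 24759/(-6803) = -22280 - 24759*(-1/6803) = -22280 + 24759/6803 = -151546081/6803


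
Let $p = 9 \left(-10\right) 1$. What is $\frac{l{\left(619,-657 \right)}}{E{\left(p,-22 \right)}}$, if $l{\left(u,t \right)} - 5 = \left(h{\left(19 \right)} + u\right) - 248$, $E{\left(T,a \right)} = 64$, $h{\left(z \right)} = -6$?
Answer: $\frac{185}{32} \approx 5.7813$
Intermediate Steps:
$p = -90$ ($p = \left(-90\right) 1 = -90$)
$l{\left(u,t \right)} = -249 + u$ ($l{\left(u,t \right)} = 5 + \left(\left(-6 + u\right) - 248\right) = 5 + \left(-254 + u\right) = -249 + u$)
$\frac{l{\left(619,-657 \right)}}{E{\left(p,-22 \right)}} = \frac{-249 + 619}{64} = 370 \cdot \frac{1}{64} = \frac{185}{32}$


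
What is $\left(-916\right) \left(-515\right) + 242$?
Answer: $471982$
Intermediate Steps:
$\left(-916\right) \left(-515\right) + 242 = 471740 + 242 = 471982$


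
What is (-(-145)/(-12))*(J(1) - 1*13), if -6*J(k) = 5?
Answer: 12035/72 ≈ 167.15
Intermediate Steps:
J(k) = -⅚ (J(k) = -⅙*5 = -⅚)
(-(-145)/(-12))*(J(1) - 1*13) = (-(-145)/(-12))*(-⅚ - 1*13) = (-(-145)*(-1)/12)*(-⅚ - 13) = -29*5/12*(-83/6) = -145/12*(-83/6) = 12035/72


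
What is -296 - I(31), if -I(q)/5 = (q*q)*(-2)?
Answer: -9906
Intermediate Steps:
I(q) = 10*q² (I(q) = -5*q*q*(-2) = -5*q²*(-2) = -(-10)*q² = 10*q²)
-296 - I(31) = -296 - 10*31² = -296 - 10*961 = -296 - 1*9610 = -296 - 9610 = -9906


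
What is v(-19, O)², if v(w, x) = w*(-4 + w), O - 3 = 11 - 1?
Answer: 190969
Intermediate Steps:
O = 13 (O = 3 + (11 - 1) = 3 + 10 = 13)
v(-19, O)² = (-19*(-4 - 19))² = (-19*(-23))² = 437² = 190969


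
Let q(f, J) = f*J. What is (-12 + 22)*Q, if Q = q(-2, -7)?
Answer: 140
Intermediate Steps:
q(f, J) = J*f
Q = 14 (Q = -7*(-2) = 14)
(-12 + 22)*Q = (-12 + 22)*14 = 10*14 = 140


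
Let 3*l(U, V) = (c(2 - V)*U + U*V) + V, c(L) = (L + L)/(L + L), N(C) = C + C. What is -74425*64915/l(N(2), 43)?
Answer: -4831298875/73 ≈ -6.6182e+7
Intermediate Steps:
N(C) = 2*C
c(L) = 1 (c(L) = (2*L)/((2*L)) = (2*L)*(1/(2*L)) = 1)
l(U, V) = U/3 + V/3 + U*V/3 (l(U, V) = ((1*U + U*V) + V)/3 = ((U + U*V) + V)/3 = (U + V + U*V)/3 = U/3 + V/3 + U*V/3)
-74425*64915/l(N(2), 43) = -74425*64915/((2*2)/3 + (⅓)*43 + (⅓)*(2*2)*43) = -74425*64915/((⅓)*4 + 43/3 + (⅓)*4*43) = -74425*64915/(4/3 + 43/3 + 172/3) = -74425/(73*(1/64915)) = -74425/73/64915 = -74425*64915/73 = -4831298875/73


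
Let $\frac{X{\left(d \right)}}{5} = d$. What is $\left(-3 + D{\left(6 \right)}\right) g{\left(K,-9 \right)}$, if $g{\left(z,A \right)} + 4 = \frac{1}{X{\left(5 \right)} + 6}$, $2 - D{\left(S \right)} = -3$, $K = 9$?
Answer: $- \frac{246}{31} \approx -7.9355$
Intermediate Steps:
$X{\left(d \right)} = 5 d$
$D{\left(S \right)} = 5$ ($D{\left(S \right)} = 2 - -3 = 2 + 3 = 5$)
$g{\left(z,A \right)} = - \frac{123}{31}$ ($g{\left(z,A \right)} = -4 + \frac{1}{5 \cdot 5 + 6} = -4 + \frac{1}{25 + 6} = -4 + \frac{1}{31} = - \frac{123}{31}$)
$\left(-3 + D{\left(6 \right)}\right) g{\left(K,-9 \right)} = \left(-3 + 5\right) \left(- \frac{123}{31}\right) = 2 \left(- \frac{123}{31}\right) = - \frac{246}{31}$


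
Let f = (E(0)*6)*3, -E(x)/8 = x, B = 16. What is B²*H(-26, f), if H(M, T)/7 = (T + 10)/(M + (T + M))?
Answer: -4480/13 ≈ -344.62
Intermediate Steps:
E(x) = -8*x
f = 0 (f = (-8*0*6)*3 = (0*6)*3 = 0*3 = 0)
H(M, T) = 7*(10 + T)/(T + 2*M) (H(M, T) = 7*((T + 10)/(M + (T + M))) = 7*((10 + T)/(M + (M + T))) = 7*((10 + T)/(T + 2*M)) = 7*(10 + T)/(T + 2*M))
B²*H(-26, f) = 16²*(7*(10 + 0)/(0 + 2*(-26))) = 256*(7*10/(0 - 52)) = 256*(7*10/(-52)) = 256*(7*(-1/52)*10) = 256*(-35/26) = -4480/13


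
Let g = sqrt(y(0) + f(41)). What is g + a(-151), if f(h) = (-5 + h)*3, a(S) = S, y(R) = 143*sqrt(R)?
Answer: -151 + 6*sqrt(3) ≈ -140.61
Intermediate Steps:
f(h) = -15 + 3*h
g = 6*sqrt(3) (g = sqrt(143*sqrt(0) + (-15 + 3*41)) = sqrt(143*0 + (-15 + 123)) = sqrt(0 + 108) = sqrt(108) = 6*sqrt(3) ≈ 10.392)
g + a(-151) = 6*sqrt(3) - 151 = -151 + 6*sqrt(3)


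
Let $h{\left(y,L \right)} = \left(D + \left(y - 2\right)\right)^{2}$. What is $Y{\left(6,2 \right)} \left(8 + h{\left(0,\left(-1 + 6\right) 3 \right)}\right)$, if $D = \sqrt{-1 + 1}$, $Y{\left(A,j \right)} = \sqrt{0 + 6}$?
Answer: $12 \sqrt{6} \approx 29.394$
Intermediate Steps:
$Y{\left(A,j \right)} = \sqrt{6}$
$D = 0$ ($D = \sqrt{0} = 0$)
$h{\left(y,L \right)} = \left(-2 + y\right)^{2}$ ($h{\left(y,L \right)} = \left(0 + \left(y - 2\right)\right)^{2} = \left(0 + \left(-2 + y\right)\right)^{2} = \left(-2 + y\right)^{2}$)
$Y{\left(6,2 \right)} \left(8 + h{\left(0,\left(-1 + 6\right) 3 \right)}\right) = \sqrt{6} \left(8 + \left(-2 + 0\right)^{2}\right) = \sqrt{6} \left(8 + \left(-2\right)^{2}\right) = \sqrt{6} \left(8 + 4\right) = \sqrt{6} \cdot 12 = 12 \sqrt{6}$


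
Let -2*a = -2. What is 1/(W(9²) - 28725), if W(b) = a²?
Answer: -1/28724 ≈ -3.4814e-5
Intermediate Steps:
a = 1 (a = -½*(-2) = 1)
W(b) = 1 (W(b) = 1² = 1)
1/(W(9²) - 28725) = 1/(1 - 28725) = 1/(-28724) = -1/28724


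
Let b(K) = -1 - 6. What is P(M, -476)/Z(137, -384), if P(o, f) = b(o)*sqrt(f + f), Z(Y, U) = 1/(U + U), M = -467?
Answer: 10752*I*sqrt(238) ≈ 1.6587e+5*I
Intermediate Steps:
b(K) = -7
Z(Y, U) = 1/(2*U)
P(o, f) = -7*sqrt(2)*sqrt(f) (P(o, f) = -7*sqrt(f + f) = -7*sqrt(2)*sqrt(f))
P(M, -476)/Z(137, -384) = (-7*sqrt(2)*sqrt(-476))/(((1/2)/(-384))) = (-7*sqrt(2)*2*I*sqrt(119))/(((1/2)*(-1/384))) = (-14*I*sqrt(238))/(-1/768) = -14*I*sqrt(238)*(-768) = 10752*I*sqrt(238)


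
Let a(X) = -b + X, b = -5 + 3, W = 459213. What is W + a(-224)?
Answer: 458991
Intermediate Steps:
b = -2
a(X) = 2 + X (a(X) = -1*(-2) + X = 2 + X)
W + a(-224) = 459213 + (2 - 224) = 459213 - 222 = 458991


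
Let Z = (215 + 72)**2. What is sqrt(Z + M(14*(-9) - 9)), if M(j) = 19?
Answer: 2*sqrt(20597) ≈ 287.03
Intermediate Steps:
Z = 82369 (Z = 287**2 = 82369)
sqrt(Z + M(14*(-9) - 9)) = sqrt(82369 + 19) = sqrt(82388) = 2*sqrt(20597)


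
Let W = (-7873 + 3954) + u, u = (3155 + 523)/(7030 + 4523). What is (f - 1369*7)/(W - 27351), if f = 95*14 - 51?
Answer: 1332446/5017481 ≈ 0.26556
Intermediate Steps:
u = 1226/3851 (u = 3678/11553 = 3678*(1/11553) = 1226/3851 ≈ 0.31836)
f = 1279 (f = 1330 - 51 = 1279)
W = -15090843/3851 (W = (-7873 + 3954) + 1226/3851 = -3919 + 1226/3851 = -15090843/3851 ≈ -3918.7)
(f - 1369*7)/(W - 27351) = (1279 - 1369*7)/(-15090843/3851 - 27351) = (1279 - 9583)/(-120419544/3851) = -8304*(-3851/120419544) = 1332446/5017481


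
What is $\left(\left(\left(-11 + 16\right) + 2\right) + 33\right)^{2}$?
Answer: $1600$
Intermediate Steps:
$\left(\left(\left(-11 + 16\right) + 2\right) + 33\right)^{2} = \left(\left(5 + 2\right) + 33\right)^{2} = \left(7 + 33\right)^{2} = 40^{2} = 1600$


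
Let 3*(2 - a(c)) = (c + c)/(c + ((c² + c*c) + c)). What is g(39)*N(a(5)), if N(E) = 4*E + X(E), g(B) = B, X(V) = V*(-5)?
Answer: -455/6 ≈ -75.833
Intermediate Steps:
X(V) = -5*V
a(c) = 2 - 2*c/(3*(2*c + 2*c²)) (a(c) = 2 - (c + c)/(3*(c + ((c² + c*c) + c))) = 2 - 2*c/(3*(c + ((c² + c²) + c))) = 2 - 2*c/(3*(c + (2*c² + c))) = 2 - 2*c/(3*(c + (c + 2*c²))) = 2 - 2*c/(3*(2*c + 2*c²)))
N(E) = -E (N(E) = 4*E - 5*E = -E)
g(39)*N(a(5)) = 39*(-(5 + 6*5)/(3*(1 + 5))) = 39*(-(5 + 30)/(3*6)) = 39*(-35/(3*6)) = 39*(-1*35/18) = 39*(-35/18) = -455/6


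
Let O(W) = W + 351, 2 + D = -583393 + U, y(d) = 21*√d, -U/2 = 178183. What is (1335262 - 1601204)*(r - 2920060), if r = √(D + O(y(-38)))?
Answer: 776566596520 - 265942*√(-939410 + 21*I*√38) ≈ 7.7657e+11 - 2.5776e+8*I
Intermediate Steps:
U = -356366 (U = -2*178183 = -356366)
D = -939761 (D = -2 + (-583393 - 356366) = -2 - 939759 = -939761)
O(W) = 351 + W
r = √(-939410 + 21*I*√38) (r = √(-939761 + (351 + 21*√(-38))) = √(-939761 + (351 + 21*(I*√38))) = √(-939761 + (351 + 21*I*√38)) = √(-939410 + 21*I*√38) ≈ 0.067 + 969.23*I)
(1335262 - 1601204)*(r - 2920060) = (1335262 - 1601204)*(√(-939410 + 21*I*√38) - 2920060) = -265942*(-2920060 + √(-939410 + 21*I*√38)) = 776566596520 - 265942*√(-939410 + 21*I*√38)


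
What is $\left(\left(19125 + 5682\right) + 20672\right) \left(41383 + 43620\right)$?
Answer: $3865851437$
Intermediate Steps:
$\left(\left(19125 + 5682\right) + 20672\right) \left(41383 + 43620\right) = \left(24807 + 20672\right) 85003 = 45479 \cdot 85003 = 3865851437$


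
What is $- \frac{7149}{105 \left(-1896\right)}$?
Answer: $\frac{2383}{66360} \approx 0.03591$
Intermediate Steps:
$- \frac{7149}{105 \left(-1896\right)} = - \frac{7149}{-199080} = \left(-7149\right) \left(- \frac{1}{199080}\right) = \frac{2383}{66360}$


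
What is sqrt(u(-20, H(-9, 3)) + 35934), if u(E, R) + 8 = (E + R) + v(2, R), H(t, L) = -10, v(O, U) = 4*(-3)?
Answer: 2*sqrt(8971) ≈ 189.43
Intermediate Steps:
v(O, U) = -12
u(E, R) = -20 + E + R (u(E, R) = -8 + ((E + R) - 12) = -8 + (-12 + E + R) = -20 + E + R)
sqrt(u(-20, H(-9, 3)) + 35934) = sqrt((-20 - 20 - 10) + 35934) = sqrt(-50 + 35934) = sqrt(35884) = 2*sqrt(8971)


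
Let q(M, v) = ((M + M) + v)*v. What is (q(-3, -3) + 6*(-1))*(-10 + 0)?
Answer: -210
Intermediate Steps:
q(M, v) = v*(v + 2*M) (q(M, v) = (2*M + v)*v = (v + 2*M)*v = v*(v + 2*M))
(q(-3, -3) + 6*(-1))*(-10 + 0) = (-3*(-3 + 2*(-3)) + 6*(-1))*(-10 + 0) = (-3*(-3 - 6) - 6)*(-10) = (-3*(-9) - 6)*(-10) = (27 - 6)*(-10) = 21*(-10) = -210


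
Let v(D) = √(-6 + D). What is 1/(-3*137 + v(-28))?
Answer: -411/168955 - I*√34/168955 ≈ -0.0024326 - 3.4512e-5*I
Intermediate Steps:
1/(-3*137 + v(-28)) = 1/(-3*137 + √(-6 - 28)) = 1/(-411 + √(-34)) = 1/(-411 + I*√34)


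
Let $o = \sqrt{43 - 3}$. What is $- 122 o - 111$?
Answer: $-111 - 244 \sqrt{10} \approx -882.6$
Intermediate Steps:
$o = 2 \sqrt{10}$ ($o = \sqrt{40} = 2 \sqrt{10} \approx 6.3246$)
$- 122 o - 111 = - 122 \cdot 2 \sqrt{10} - 111 = - 244 \sqrt{10} - 111 = -111 - 244 \sqrt{10}$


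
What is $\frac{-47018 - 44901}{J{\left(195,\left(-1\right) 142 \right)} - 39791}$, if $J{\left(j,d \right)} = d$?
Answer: $\frac{5407}{2349} \approx 2.3018$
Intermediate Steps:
$\frac{-47018 - 44901}{J{\left(195,\left(-1\right) 142 \right)} - 39791} = \frac{-47018 - 44901}{\left(-1\right) 142 - 39791} = - \frac{91919}{-142 - 39791} = - \frac{91919}{-39933} = \left(-91919\right) \left(- \frac{1}{39933}\right) = \frac{5407}{2349}$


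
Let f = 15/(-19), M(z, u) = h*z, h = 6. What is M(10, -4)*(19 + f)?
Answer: 20760/19 ≈ 1092.6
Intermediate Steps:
M(z, u) = 6*z
f = -15/19 (f = 15*(-1/19) = -15/19 ≈ -0.78947)
M(10, -4)*(19 + f) = (6*10)*(19 - 15/19) = 60*(346/19) = 20760/19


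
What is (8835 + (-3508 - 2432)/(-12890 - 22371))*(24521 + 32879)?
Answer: 17882216625000/35261 ≈ 5.0714e+8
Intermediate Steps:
(8835 + (-3508 - 2432)/(-12890 - 22371))*(24521 + 32879) = (8835 - 5940/(-35261))*57400 = (8835 - 5940*(-1/35261))*57400 = (8835 + 5940/35261)*57400 = (311536875/35261)*57400 = 17882216625000/35261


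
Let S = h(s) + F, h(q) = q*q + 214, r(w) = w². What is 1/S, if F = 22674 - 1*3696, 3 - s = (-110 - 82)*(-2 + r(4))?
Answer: 1/7260673 ≈ 1.3773e-7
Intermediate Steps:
s = 2691 (s = 3 - (-110 - 82)*(-2 + 4²) = 3 - (-192)*(-2 + 16) = 3 - (-192)*14 = 3 - 1*(-2688) = 3 + 2688 = 2691)
h(q) = 214 + q² (h(q) = q² + 214 = 214 + q²)
F = 18978 (F = 22674 - 3696 = 18978)
S = 7260673 (S = (214 + 2691²) + 18978 = (214 + 7241481) + 18978 = 7241695 + 18978 = 7260673)
1/S = 1/7260673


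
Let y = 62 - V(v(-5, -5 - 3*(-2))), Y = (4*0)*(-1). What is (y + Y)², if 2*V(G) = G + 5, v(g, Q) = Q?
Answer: 3481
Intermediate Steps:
Y = 0 (Y = 0*(-1) = 0)
V(G) = 5/2 + G/2 (V(G) = (G + 5)/2 = (5 + G)/2 = 5/2 + G/2)
y = 59 (y = 62 - (5/2 + (-5 - 3*(-2))/2) = 62 - (5/2 + (-5 + 6)/2) = 62 - (5/2 + (½)*1) = 62 - (5/2 + ½) = 62 - 1*3 = 62 - 3 = 59)
(y + Y)² = (59 + 0)² = 59² = 3481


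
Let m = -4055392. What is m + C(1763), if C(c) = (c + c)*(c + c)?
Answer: 8377284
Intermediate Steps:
C(c) = 4*c² (C(c) = (2*c)*(2*c) = 4*c²)
m + C(1763) = -4055392 + 4*1763² = -4055392 + 4*3108169 = -4055392 + 12432676 = 8377284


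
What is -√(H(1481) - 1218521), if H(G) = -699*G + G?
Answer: -3*I*√250251 ≈ -1500.8*I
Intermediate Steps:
H(G) = -698*G
-√(H(1481) - 1218521) = -√(-698*1481 - 1218521) = -√(-1033738 - 1218521) = -√(-2252259) = -3*I*√250251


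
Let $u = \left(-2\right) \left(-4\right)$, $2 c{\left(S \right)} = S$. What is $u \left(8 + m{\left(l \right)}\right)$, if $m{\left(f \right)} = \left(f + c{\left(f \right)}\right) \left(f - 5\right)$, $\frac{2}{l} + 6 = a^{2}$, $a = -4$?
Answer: $\frac{1312}{25} \approx 52.48$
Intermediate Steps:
$c{\left(S \right)} = \frac{S}{2}$
$u = 8$
$l = \frac{1}{5}$ ($l = \frac{2}{-6 + \left(-4\right)^{2}} = \frac{2}{-6 + 16} = \frac{2}{10} = 2 \cdot \frac{1}{10} = \frac{1}{5} \approx 0.2$)
$m{\left(f \right)} = \frac{3 f \left(-5 + f\right)}{2}$ ($m{\left(f \right)} = \left(f + \frac{f}{2}\right) \left(f - 5\right) = \frac{3 f}{2} \left(-5 + f\right) = \frac{3 f \left(-5 + f\right)}{2}$)
$u \left(8 + m{\left(l \right)}\right) = 8 \left(8 + \frac{3}{2} \cdot \frac{1}{5} \left(-5 + \frac{1}{5}\right)\right) = 8 \left(8 + \frac{3}{2} \cdot \frac{1}{5} \left(- \frac{24}{5}\right)\right) = 8 \left(8 - \frac{36}{25}\right) = 8 \cdot \frac{164}{25} = \frac{1312}{25}$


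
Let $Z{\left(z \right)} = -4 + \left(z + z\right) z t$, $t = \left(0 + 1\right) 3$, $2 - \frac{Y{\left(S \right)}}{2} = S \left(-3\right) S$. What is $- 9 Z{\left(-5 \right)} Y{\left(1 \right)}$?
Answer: $-13140$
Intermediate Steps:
$Y{\left(S \right)} = 4 + 6 S^{2}$ ($Y{\left(S \right)} = 4 - 2 S \left(-3\right) S = 4 - 2 - 3 S S = 4 - 2 \left(- 3 S^{2}\right) = 4 + 6 S^{2}$)
$t = 3$ ($t = 1 \cdot 3 = 3$)
$Z{\left(z \right)} = -4 + 6 z^{2}$ ($Z{\left(z \right)} = -4 + \left(z + z\right) z 3 = -4 + 2 z z 3 = -4 + 2 z^{2} \cdot 3 = -4 + 6 z^{2}$)
$- 9 Z{\left(-5 \right)} Y{\left(1 \right)} = - 9 \left(-4 + 6 \left(-5\right)^{2}\right) \left(4 + 6 \cdot 1^{2}\right) = - 9 \left(-4 + 6 \cdot 25\right) \left(4 + 6 \cdot 1\right) = - 9 \left(-4 + 150\right) \left(4 + 6\right) = \left(-9\right) 146 \cdot 10 = \left(-1314\right) 10 = -13140$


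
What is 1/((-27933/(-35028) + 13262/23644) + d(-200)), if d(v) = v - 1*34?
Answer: -69016836/16056190525 ≈ -0.0042985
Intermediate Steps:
d(v) = -34 + v (d(v) = v - 34 = -34 + v)
1/((-27933/(-35028) + 13262/23644) + d(-200)) = 1/((-27933/(-35028) + 13262/23644) + (-34 - 200)) = 1/((-27933*(-1/35028) + 13262*(1/23644)) - 234) = 1/((9311/11676 + 6631/11822) - 234) = 1/(93749099/69016836 - 234) = 1/(-16056190525/69016836) = -69016836/16056190525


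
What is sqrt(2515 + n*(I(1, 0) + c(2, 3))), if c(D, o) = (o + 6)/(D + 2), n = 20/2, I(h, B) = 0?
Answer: 5*sqrt(406)/2 ≈ 50.374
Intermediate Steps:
n = 10 (n = 20*(1/2) = 10)
c(D, o) = (6 + o)/(2 + D)
sqrt(2515 + n*(I(1, 0) + c(2, 3))) = sqrt(2515 + 10*(0 + (6 + 3)/(2 + 2))) = sqrt(2515 + 10*(0 + 9/4)) = sqrt(2515 + 10*(9/4)) = sqrt(2515 + 45/2) = sqrt(5075/2) = 5*sqrt(406)/2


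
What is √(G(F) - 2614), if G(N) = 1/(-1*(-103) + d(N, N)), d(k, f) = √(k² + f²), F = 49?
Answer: √(-269241 - 128086*√2)/√(103 + 49*√2) ≈ 51.127*I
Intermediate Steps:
d(k, f) = √(f² + k²)
G(N) = 1/(103 + √2*√(N²)) (G(N) = 1/(-1*(-103) + √(N² + N²)) = 1/(103 + √(2*N²)) = 1/(103 + √2*√(N²)))
√(G(F) - 2614) = √(1/(103 + √2*√(49²)) - 2614) = √(1/(103 + √2*√2401) - 2614) = √(1/(103 + √2*49) - 2614) = √(1/(103 + 49*√2) - 2614) = √(-2614 + 1/(103 + 49*√2))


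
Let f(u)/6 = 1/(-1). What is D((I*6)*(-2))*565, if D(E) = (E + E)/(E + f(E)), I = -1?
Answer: 2260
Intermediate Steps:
f(u) = -6 (f(u) = 6/(-1) = 6*(-1) = -6)
D(E) = 2*E/(-6 + E) (D(E) = (E + E)/(E - 6) = (2*E)/(-6 + E) = 2*E/(-6 + E))
D((I*6)*(-2))*565 = (2*(-1*6*(-2))/(-6 - 1*6*(-2)))*565 = (2*(-6*(-2))/(-6 - 6*(-2)))*565 = (2*12/(-6 + 12))*565 = (2*12/6)*565 = (2*12*(1/6))*565 = 4*565 = 2260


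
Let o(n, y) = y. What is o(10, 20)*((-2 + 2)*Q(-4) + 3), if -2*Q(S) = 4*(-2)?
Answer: 60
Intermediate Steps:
Q(S) = 4 (Q(S) = -2*(-2) = -½*(-8) = 4)
o(10, 20)*((-2 + 2)*Q(-4) + 3) = 20*((-2 + 2)*4 + 3) = 20*(0*4 + 3) = 20*(0 + 3) = 20*3 = 60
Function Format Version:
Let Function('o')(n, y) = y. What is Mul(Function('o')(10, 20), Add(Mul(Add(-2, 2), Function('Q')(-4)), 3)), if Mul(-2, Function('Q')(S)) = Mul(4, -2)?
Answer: 60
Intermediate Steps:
Function('Q')(S) = 4 (Function('Q')(S) = Mul(Rational(-1, 2), Mul(4, -2)) = Mul(Rational(-1, 2), -8) = 4)
Mul(Function('o')(10, 20), Add(Mul(Add(-2, 2), Function('Q')(-4)), 3)) = Mul(20, Add(Mul(Add(-2, 2), 4), 3)) = Mul(20, Add(Mul(0, 4), 3)) = Mul(20, Add(0, 3)) = Mul(20, 3) = 60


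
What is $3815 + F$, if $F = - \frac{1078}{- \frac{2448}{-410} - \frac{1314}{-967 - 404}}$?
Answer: $\frac{1187772670}{324579} \approx 3659.4$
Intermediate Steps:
$F = - \frac{50496215}{324579}$ ($F = - \frac{1078}{\left(-2448\right) \left(- \frac{1}{410}\right) - \frac{1314}{-967 - 404}} = - \frac{1078}{\frac{1224}{205} - \frac{1314}{-1371}} = - \frac{1078}{\frac{1224}{205} - - \frac{438}{457}} = - \frac{1078}{\frac{1224}{205} + \frac{438}{457}} = - \frac{1078}{\frac{649158}{93685}} = \left(-1078\right) \frac{93685}{649158} = - \frac{50496215}{324579} \approx -155.57$)
$3815 + F = 3815 - \frac{50496215}{324579} = \frac{1187772670}{324579}$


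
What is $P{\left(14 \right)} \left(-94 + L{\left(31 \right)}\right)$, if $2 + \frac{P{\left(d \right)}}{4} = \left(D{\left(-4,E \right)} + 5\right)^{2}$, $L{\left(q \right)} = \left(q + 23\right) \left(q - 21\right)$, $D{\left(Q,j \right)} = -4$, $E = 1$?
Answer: $-1784$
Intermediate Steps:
$L{\left(q \right)} = \left(-21 + q\right) \left(23 + q\right)$ ($L{\left(q \right)} = \left(23 + q\right) \left(-21 + q\right) = \left(-21 + q\right) \left(23 + q\right)$)
$P{\left(d \right)} = -4$ ($P{\left(d \right)} = -8 + 4 \left(-4 + 5\right)^{2} = -8 + 4 \cdot 1^{2} = -8 + 4 \cdot 1 = -8 + 4 = -4$)
$P{\left(14 \right)} \left(-94 + L{\left(31 \right)}\right) = - 4 \left(-94 + \left(-483 + 31^{2} + 2 \cdot 31\right)\right) = - 4 \left(-94 + \left(-483 + 961 + 62\right)\right) = - 4 \left(-94 + 540\right) = \left(-4\right) 446 = -1784$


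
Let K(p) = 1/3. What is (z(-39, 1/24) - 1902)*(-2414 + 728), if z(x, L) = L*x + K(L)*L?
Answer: 9628465/3 ≈ 3.2095e+6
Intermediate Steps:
K(p) = 1/3
z(x, L) = L/3 + L*x (z(x, L) = L*x + L/3 = L/3 + L*x)
(z(-39, 1/24) - 1902)*(-2414 + 728) = ((1/3 - 39)/24 - 1902)*(-2414 + 728) = ((1/24)*(-116/3) - 1902)*(-1686) = (-29/18 - 1902)*(-1686) = -34265/18*(-1686) = 9628465/3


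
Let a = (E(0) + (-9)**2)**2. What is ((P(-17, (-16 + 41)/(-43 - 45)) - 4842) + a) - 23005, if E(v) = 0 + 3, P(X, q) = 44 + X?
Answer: -20764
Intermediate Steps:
E(v) = 3
a = 7056 (a = (3 + (-9)**2)**2 = (3 + 81)**2 = 84**2 = 7056)
((P(-17, (-16 + 41)/(-43 - 45)) - 4842) + a) - 23005 = (((44 - 17) - 4842) + 7056) - 23005 = ((27 - 4842) + 7056) - 23005 = (-4815 + 7056) - 23005 = 2241 - 23005 = -20764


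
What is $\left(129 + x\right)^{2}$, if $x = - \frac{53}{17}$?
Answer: $\frac{4579600}{289} \approx 15846.0$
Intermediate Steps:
$x = - \frac{53}{17}$ ($x = \left(-53\right) \frac{1}{17} = - \frac{53}{17} \approx -3.1176$)
$\left(129 + x\right)^{2} = \left(129 - \frac{53}{17}\right)^{2} = \left(\frac{2140}{17}\right)^{2} = \frac{4579600}{289}$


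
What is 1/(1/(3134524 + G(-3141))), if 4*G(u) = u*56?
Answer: 3090550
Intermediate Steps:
G(u) = 14*u (G(u) = (u*56)/4 = (56*u)/4 = 14*u)
1/(1/(3134524 + G(-3141))) = 1/(1/(3134524 + 14*(-3141))) = 1/(1/(3134524 - 43974)) = 1/(1/3090550) = 3090550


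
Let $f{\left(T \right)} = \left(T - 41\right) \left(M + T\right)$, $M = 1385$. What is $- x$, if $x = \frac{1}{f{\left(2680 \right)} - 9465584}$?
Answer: $- \frac{1}{1261951} \approx -7.9242 \cdot 10^{-7}$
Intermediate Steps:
$f{\left(T \right)} = \left(-41 + T\right) \left(1385 + T\right)$ ($f{\left(T \right)} = \left(T - 41\right) \left(1385 + T\right) = \left(-41 + T\right) \left(1385 + T\right)$)
$x = \frac{1}{1261951}$ ($x = \frac{1}{\left(-56785 + 2680^{2} + 1344 \cdot 2680\right) - 9465584} = \frac{1}{\left(-56785 + 7182400 + 3601920\right) - 9465584} = \frac{1}{10727535 - 9465584} = \frac{1}{1261951} \approx 7.9242 \cdot 10^{-7}$)
$- x = \left(-1\right) \frac{1}{1261951} = - \frac{1}{1261951}$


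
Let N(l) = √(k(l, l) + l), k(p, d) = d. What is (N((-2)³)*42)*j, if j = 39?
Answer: 6552*I ≈ 6552.0*I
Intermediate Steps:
N(l) = √2*√l (N(l) = √(l + l) = √(2*l) = √2*√l)
(N((-2)³)*42)*j = ((√2*√((-2)³))*42)*39 = ((√2*√(-8))*42)*39 = ((√2*(2*I*√2))*42)*39 = ((4*I)*42)*39 = (168*I)*39 = 6552*I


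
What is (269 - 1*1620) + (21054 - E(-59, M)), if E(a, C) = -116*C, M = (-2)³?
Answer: 18775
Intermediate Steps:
M = -8
(269 - 1*1620) + (21054 - E(-59, M)) = (269 - 1*1620) + (21054 - (-116)*(-8)) = (269 - 1620) + (21054 - 1*928) = -1351 + (21054 - 928) = -1351 + 20126 = 18775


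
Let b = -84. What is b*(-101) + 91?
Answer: 8575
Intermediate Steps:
b*(-101) + 91 = -84*(-101) + 91 = 8484 + 91 = 8575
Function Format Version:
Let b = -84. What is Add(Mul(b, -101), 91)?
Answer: 8575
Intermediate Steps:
Add(Mul(b, -101), 91) = Add(Mul(-84, -101), 91) = Add(8484, 91) = 8575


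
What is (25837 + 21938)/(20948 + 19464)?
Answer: 47775/40412 ≈ 1.1822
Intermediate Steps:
(25837 + 21938)/(20948 + 19464) = 47775/40412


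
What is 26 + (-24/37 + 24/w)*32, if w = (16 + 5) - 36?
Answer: -8502/185 ≈ -45.957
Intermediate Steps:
w = -15 (w = 21 - 36 = -15)
26 + (-24/37 + 24/w)*32 = 26 + (-24/37 + 24/(-15))*32 = 26 + (-24*1/37 + 24*(-1/15))*32 = 26 + (-24/37 - 8/5)*32 = 26 - 416/185*32 = 26 - 13312/185 = -8502/185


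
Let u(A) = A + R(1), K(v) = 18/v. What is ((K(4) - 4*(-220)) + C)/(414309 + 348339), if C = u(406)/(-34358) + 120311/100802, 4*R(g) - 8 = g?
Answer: 2044953395349/1760880568338112 ≈ 0.0011613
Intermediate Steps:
R(g) = 2 + g/4
u(A) = 9/4 + A (u(A) = A + (2 + (1/4)*1) = A + (2 + 1/4) = A + 9/4 = 9/4 + A)
C = 8184985843/6926710232 (C = (9/4 + 406)/(-34358) + 120311/100802 = (1633/4)*(-1/34358) + 120311*(1/100802) = -1633/137432 + 120311/100802 = 8184985843/6926710232 ≈ 1.1817)
((K(4) - 4*(-220)) + C)/(414309 + 348339) = ((18/4 - 4*(-220)) + 8184985843/6926710232)/(414309 + 348339) = ((18*(1/4) + 880) + 8184985843/6926710232)/762648 = ((9/2 + 880) + 8184985843/6926710232)*(1/762648) = (1769/2 + 8184985843/6926710232)*(1/762648) = (6134860186047/6926710232)*(1/762648) = 2044953395349/1760880568338112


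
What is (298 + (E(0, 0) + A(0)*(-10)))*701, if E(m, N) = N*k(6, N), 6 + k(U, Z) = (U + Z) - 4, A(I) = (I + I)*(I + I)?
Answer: 208898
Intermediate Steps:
A(I) = 4*I**2 (A(I) = (2*I)*(2*I) = 4*I**2)
k(U, Z) = -10 + U + Z (k(U, Z) = -6 + ((U + Z) - 4) = -6 + (-4 + U + Z) = -10 + U + Z)
E(m, N) = N*(-4 + N) (E(m, N) = N*(-10 + 6 + N) = N*(-4 + N))
(298 + (E(0, 0) + A(0)*(-10)))*701 = (298 + (0*(-4 + 0) + (4*0**2)*(-10)))*701 = (298 + (0*(-4) + (4*0)*(-10)))*701 = (298 + (0 + 0*(-10)))*701 = (298 + (0 + 0))*701 = (298 + 0)*701 = 298*701 = 208898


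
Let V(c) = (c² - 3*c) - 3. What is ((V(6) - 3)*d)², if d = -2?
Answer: 576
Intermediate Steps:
V(c) = -3 + c² - 3*c
((V(6) - 3)*d)² = (((-3 + 6² - 3*6) - 3)*(-2))² = (((-3 + 36 - 18) - 3)*(-2))² = ((15 - 3)*(-2))² = (12*(-2))² = (-24)² = 576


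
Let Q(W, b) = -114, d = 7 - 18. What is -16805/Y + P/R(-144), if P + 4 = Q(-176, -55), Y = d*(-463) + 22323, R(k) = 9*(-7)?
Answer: 2176373/1727208 ≈ 1.2601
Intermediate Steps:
d = -11
R(k) = -63
Y = 27416 (Y = -11*(-463) + 22323 = 5093 + 22323 = 27416)
P = -118 (P = -4 - 114 = -118)
-16805/Y + P/R(-144) = -16805/27416 - 118/(-63) = -16805*1/27416 - 118*(-1/63) = -16805/27416 + 118/63 = 2176373/1727208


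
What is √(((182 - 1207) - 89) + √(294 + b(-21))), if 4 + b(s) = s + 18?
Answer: √(-1114 + √287) ≈ 33.122*I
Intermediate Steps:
b(s) = 14 + s (b(s) = -4 + (s + 18) = -4 + (18 + s) = 14 + s)
√(((182 - 1207) - 89) + √(294 + b(-21))) = √(((182 - 1207) - 89) + √(294 + (14 - 21))) = √((-1025 - 89) + √(294 - 7)) = √(-1114 + √287)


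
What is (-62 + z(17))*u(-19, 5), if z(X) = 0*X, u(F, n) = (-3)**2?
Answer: -558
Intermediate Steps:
u(F, n) = 9
z(X) = 0
(-62 + z(17))*u(-19, 5) = (-62 + 0)*9 = -62*9 = -558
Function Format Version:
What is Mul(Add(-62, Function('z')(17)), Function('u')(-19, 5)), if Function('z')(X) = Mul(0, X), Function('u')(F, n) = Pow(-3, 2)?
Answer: -558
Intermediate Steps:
Function('u')(F, n) = 9
Function('z')(X) = 0
Mul(Add(-62, Function('z')(17)), Function('u')(-19, 5)) = Mul(Add(-62, 0), 9) = Mul(-62, 9) = -558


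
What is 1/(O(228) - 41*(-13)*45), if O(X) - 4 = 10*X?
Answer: 1/26269 ≈ 3.8068e-5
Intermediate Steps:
O(X) = 4 + 10*X
1/(O(228) - 41*(-13)*45) = 1/((4 + 10*228) - 41*(-13)*45) = 1/((4 + 2280) + 533*45) = 1/(2284 + 23985) = 1/26269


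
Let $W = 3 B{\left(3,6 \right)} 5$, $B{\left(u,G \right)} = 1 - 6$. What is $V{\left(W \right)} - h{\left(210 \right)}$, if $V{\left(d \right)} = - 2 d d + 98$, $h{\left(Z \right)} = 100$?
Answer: $-11252$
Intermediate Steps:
$B{\left(u,G \right)} = -5$ ($B{\left(u,G \right)} = 1 - 6 = -5$)
$W = -75$ ($W = 3 \left(-5\right) 5 = \left(-15\right) 5 = -75$)
$V{\left(d \right)} = 98 - 2 d^{2}$ ($V{\left(d \right)} = - 2 d^{2} + 98 = 98 - 2 d^{2}$)
$V{\left(W \right)} - h{\left(210 \right)} = \left(98 - 2 \left(-75\right)^{2}\right) - 100 = \left(98 - 11250\right) - 100 = -11152 - 100 = -11252$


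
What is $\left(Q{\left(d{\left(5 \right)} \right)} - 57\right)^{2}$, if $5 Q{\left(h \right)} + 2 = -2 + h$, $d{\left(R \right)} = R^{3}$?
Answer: $\frac{26896}{25} \approx 1075.8$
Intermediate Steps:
$Q{\left(h \right)} = - \frac{4}{5} + \frac{h}{5}$ ($Q{\left(h \right)} = - \frac{2}{5} + \frac{-2 + h}{5} = - \frac{2}{5} + \left(- \frac{2}{5} + \frac{h}{5}\right) = - \frac{4}{5} + \frac{h}{5}$)
$\left(Q{\left(d{\left(5 \right)} \right)} - 57\right)^{2} = \left(\left(- \frac{4}{5} + \frac{5^{3}}{5}\right) - 57\right)^{2} = \left(\left(- \frac{4}{5} + \frac{1}{5} \cdot 125\right) - 57\right)^{2} = \left(\left(- \frac{4}{5} + 25\right) - 57\right)^{2} = \left(\frac{121}{5} - 57\right)^{2} = \left(- \frac{164}{5}\right)^{2} = \frac{26896}{25}$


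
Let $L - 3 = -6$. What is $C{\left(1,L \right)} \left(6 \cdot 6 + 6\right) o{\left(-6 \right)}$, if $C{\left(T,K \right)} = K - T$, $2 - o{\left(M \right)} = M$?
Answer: $-1344$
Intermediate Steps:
$L = -3$ ($L = 3 - 6 = -3$)
$o{\left(M \right)} = 2 - M$
$C{\left(1,L \right)} \left(6 \cdot 6 + 6\right) o{\left(-6 \right)} = \left(-3 - 1\right) \left(6 \cdot 6 + 6\right) \left(2 - -6\right) = \left(-3 - 1\right) \left(36 + 6\right) \left(2 + 6\right) = \left(-4\right) 42 \cdot 8 = \left(-168\right) 8 = -1344$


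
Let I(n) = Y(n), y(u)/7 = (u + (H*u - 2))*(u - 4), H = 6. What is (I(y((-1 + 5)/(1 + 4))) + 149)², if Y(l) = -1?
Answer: 21904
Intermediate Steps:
y(u) = 7*(-4 + u)*(-2 + 7*u) (y(u) = 7*((u + (6*u - 2))*(u - 4)) = 7*((u + (-2 + 6*u))*(-4 + u)) = 7*((-2 + 7*u)*(-4 + u)) = 7*((-4 + u)*(-2 + 7*u)) = 7*(-4 + u)*(-2 + 7*u))
I(n) = -1
(I(y((-1 + 5)/(1 + 4))) + 149)² = (-1 + 149)² = 148² = 21904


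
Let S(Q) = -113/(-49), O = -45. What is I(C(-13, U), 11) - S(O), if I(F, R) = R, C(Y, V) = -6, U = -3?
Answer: 426/49 ≈ 8.6939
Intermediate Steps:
S(Q) = 113/49 (S(Q) = -113*(-1/49) = 113/49)
I(C(-13, U), 11) - S(O) = 11 - 1*113/49 = 11 - 113/49 = 426/49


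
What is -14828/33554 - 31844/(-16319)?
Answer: 413257722/273783863 ≈ 1.5094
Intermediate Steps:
-14828/33554 - 31844/(-16319) = -14828*1/33554 - 31844*(-1/16319) = -7414/16777 + 31844/16319 = 413257722/273783863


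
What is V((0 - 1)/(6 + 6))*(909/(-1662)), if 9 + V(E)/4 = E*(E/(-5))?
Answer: 654581/33240 ≈ 19.693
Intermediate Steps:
V(E) = -36 - 4*E**2/5 (V(E) = -36 + 4*(E*(E/(-5))) = -36 + 4*(E*(E*(-1/5))) = -36 + 4*(E*(-E/5)) = -36 + 4*(-E**2/5) = -36 - 4*E**2/5)
V((0 - 1)/(6 + 6))*(909/(-1662)) = (-36 - 4*(0 - 1)**2/(6 + 6)**2/5)*(909/(-1662)) = (-36 - 4*(-1/12)**2/5)*(909*(-1/1662)) = (-36 - 4*(-1*1/12)**2/5)*(-303/554) = (-36 - 4*(-1/12)**2/5)*(-303/554) = (-36 - 4/5*1/144)*(-303/554) = (-36 - 1/180)*(-303/554) = -6481/180*(-303/554) = 654581/33240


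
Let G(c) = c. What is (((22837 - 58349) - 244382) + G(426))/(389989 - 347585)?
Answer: -69867/10601 ≈ -6.5906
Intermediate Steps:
(((22837 - 58349) - 244382) + G(426))/(389989 - 347585) = (((22837 - 58349) - 244382) + 426)/(389989 - 347585) = ((-35512 - 244382) + 426)/42404 = (-279894 + 426)*(1/42404) = -279468*1/42404 = -69867/10601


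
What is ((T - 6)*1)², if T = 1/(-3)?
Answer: 361/9 ≈ 40.111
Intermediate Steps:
T = -⅓ ≈ -0.33333
((T - 6)*1)² = ((-⅓ - 6)*1)² = (-19/3*1)² = (-19/3)² = 361/9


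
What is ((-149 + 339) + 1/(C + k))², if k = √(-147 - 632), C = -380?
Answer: (27435620*√779 + 5184573701*I)/(19*(40*√779 + 7559*I)) ≈ 36099.0 - 0.073055*I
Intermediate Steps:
k = I*√779 (k = √(-779) = I*√779 ≈ 27.911*I)
((-149 + 339) + 1/(C + k))² = ((-149 + 339) + 1/(-380 + I*√779))² = (190 + 1/(-380 + I*√779))²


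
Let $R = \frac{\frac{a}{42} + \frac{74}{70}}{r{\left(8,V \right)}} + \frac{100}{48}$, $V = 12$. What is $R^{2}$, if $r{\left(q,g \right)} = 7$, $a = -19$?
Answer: $\frac{40691641}{8643600} \approx 4.7077$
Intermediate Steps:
$R = \frac{6379}{2940}$ ($R = \frac{- \frac{19}{42} + \frac{74}{70}}{7} + \frac{100}{48} = \left(\left(-19\right) \frac{1}{42} + 74 \cdot \frac{1}{70}\right) \frac{1}{7} + 100 \cdot \frac{1}{48} = \left(- \frac{19}{42} + \frac{37}{35}\right) \frac{1}{7} + \frac{25}{12} = \frac{127}{210} \cdot \frac{1}{7} + \frac{25}{12} = \frac{127}{1470} + \frac{25}{12} = \frac{6379}{2940} \approx 2.1697$)
$R^{2} = \left(\frac{6379}{2940}\right)^{2} = \frac{40691641}{8643600}$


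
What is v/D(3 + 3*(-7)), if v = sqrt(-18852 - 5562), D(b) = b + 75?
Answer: I*sqrt(24414)/57 ≈ 2.7412*I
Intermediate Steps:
D(b) = 75 + b
v = I*sqrt(24414) (v = sqrt(-24414) = I*sqrt(24414) ≈ 156.25*I)
v/D(3 + 3*(-7)) = (I*sqrt(24414))/(75 + (3 + 3*(-7))) = (I*sqrt(24414))/(75 + (3 - 21)) = (I*sqrt(24414))/(75 - 18) = (I*sqrt(24414))/57 = (I*sqrt(24414))*(1/57) = I*sqrt(24414)/57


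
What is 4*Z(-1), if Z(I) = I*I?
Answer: 4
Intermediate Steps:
Z(I) = I**2
4*Z(-1) = 4*(-1)**2 = 4*1 = 4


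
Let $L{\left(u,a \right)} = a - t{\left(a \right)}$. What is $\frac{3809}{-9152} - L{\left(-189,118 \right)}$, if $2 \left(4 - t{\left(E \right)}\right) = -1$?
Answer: $- \frac{80197}{704} \approx -113.92$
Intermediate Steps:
$t{\left(E \right)} = \frac{9}{2}$ ($t{\left(E \right)} = 4 - - \frac{1}{2} = 4 + \frac{1}{2} = \frac{9}{2}$)
$L{\left(u,a \right)} = - \frac{9}{2} + a$ ($L{\left(u,a \right)} = a - \frac{9}{2} = - \frac{9}{2} + a$)
$\frac{3809}{-9152} - L{\left(-189,118 \right)} = \frac{3809}{-9152} - \left(- \frac{9}{2} + 118\right) = 3809 \left(- \frac{1}{9152}\right) - \frac{227}{2} = - \frac{293}{704} - \frac{227}{2} = - \frac{80197}{704}$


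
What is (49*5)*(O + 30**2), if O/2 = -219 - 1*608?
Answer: -184730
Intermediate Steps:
O = -1654 (O = 2*(-219 - 1*608) = 2*(-219 - 608) = 2*(-827) = -1654)
(49*5)*(O + 30**2) = (49*5)*(-1654 + 30**2) = 245*(-1654 + 900) = 245*(-754) = -184730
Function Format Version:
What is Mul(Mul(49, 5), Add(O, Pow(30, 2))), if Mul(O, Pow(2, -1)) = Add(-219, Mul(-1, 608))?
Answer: -184730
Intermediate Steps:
O = -1654 (O = Mul(2, Add(-219, Mul(-1, 608))) = Mul(2, Add(-219, -608)) = Mul(2, -827) = -1654)
Mul(Mul(49, 5), Add(O, Pow(30, 2))) = Mul(Mul(49, 5), Add(-1654, Pow(30, 2))) = Mul(245, Add(-1654, 900)) = Mul(245, -754) = -184730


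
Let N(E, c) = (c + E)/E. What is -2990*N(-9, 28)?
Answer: 56810/9 ≈ 6312.2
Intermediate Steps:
N(E, c) = (E + c)/E
-2990*N(-9, 28) = -2990*(-9 + 28)/(-9) = -(-2990)*19/9 = -2990*(-19/9) = 56810/9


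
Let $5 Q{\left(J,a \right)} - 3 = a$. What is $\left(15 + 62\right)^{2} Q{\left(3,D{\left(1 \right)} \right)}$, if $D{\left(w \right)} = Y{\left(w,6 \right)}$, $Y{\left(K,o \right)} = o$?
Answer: $\frac{53361}{5} \approx 10672.0$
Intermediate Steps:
$D{\left(w \right)} = 6$
$Q{\left(J,a \right)} = \frac{3}{5} + \frac{a}{5}$
$\left(15 + 62\right)^{2} Q{\left(3,D{\left(1 \right)} \right)} = \left(15 + 62\right)^{2} \left(\frac{3}{5} + \frac{1}{5} \cdot 6\right) = 77^{2} \left(\frac{3}{5} + \frac{6}{5}\right) = 5929 \cdot \frac{9}{5} = \frac{53361}{5}$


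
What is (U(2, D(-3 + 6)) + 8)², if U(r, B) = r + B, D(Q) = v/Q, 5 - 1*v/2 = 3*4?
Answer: 256/9 ≈ 28.444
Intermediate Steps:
v = -14 (v = 10 - 6*4 = 10 - 2*12 = 10 - 24 = -14)
D(Q) = -14/Q
U(r, B) = B + r
(U(2, D(-3 + 6)) + 8)² = ((-14/(-3 + 6) + 2) + 8)² = ((-14/3 + 2) + 8)² = (-8/3 + 8)² = (16/3)² = 256/9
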